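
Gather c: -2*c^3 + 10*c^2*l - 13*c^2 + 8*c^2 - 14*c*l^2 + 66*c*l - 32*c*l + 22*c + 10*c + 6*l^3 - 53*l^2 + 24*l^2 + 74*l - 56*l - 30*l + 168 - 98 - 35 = -2*c^3 + c^2*(10*l - 5) + c*(-14*l^2 + 34*l + 32) + 6*l^3 - 29*l^2 - 12*l + 35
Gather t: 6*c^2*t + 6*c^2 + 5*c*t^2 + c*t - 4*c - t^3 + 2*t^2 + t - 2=6*c^2 - 4*c - t^3 + t^2*(5*c + 2) + t*(6*c^2 + c + 1) - 2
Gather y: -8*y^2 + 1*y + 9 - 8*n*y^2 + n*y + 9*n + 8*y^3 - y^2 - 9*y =9*n + 8*y^3 + y^2*(-8*n - 9) + y*(n - 8) + 9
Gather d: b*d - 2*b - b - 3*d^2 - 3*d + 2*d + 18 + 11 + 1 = -3*b - 3*d^2 + d*(b - 1) + 30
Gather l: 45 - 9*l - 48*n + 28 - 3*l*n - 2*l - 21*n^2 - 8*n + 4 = l*(-3*n - 11) - 21*n^2 - 56*n + 77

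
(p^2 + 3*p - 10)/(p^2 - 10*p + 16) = (p + 5)/(p - 8)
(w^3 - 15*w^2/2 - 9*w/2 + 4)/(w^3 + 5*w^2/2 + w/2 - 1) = (w - 8)/(w + 2)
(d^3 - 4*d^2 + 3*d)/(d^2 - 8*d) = (d^2 - 4*d + 3)/(d - 8)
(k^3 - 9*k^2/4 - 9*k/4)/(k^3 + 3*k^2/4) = (k - 3)/k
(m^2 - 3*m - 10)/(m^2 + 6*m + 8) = (m - 5)/(m + 4)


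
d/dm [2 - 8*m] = -8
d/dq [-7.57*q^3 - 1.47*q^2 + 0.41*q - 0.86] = -22.71*q^2 - 2.94*q + 0.41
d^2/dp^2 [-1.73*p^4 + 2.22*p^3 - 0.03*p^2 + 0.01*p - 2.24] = -20.76*p^2 + 13.32*p - 0.06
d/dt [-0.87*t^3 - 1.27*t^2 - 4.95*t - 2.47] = -2.61*t^2 - 2.54*t - 4.95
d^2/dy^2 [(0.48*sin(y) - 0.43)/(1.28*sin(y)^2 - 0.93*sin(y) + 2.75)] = (-0.786432000000001*sin(y)^5 + 2.246656*sin(y)^4 + 10.174848*sin(y)^3 - 11.137165*sin(y)^2 - 9.596643*sin(y) + 4.738586)/(2.097152*sin(y)^6 - 4.571136*sin(y)^5 + 16.838016*sin(y)^4 - 20.445957*sin(y)^3 + 36.175425*sin(y)^2 - 21.099375*sin(y) + 20.796875)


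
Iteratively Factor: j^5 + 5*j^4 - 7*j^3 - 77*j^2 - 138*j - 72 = (j + 3)*(j^4 + 2*j^3 - 13*j^2 - 38*j - 24) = (j + 3)^2*(j^3 - j^2 - 10*j - 8) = (j - 4)*(j + 3)^2*(j^2 + 3*j + 2) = (j - 4)*(j + 2)*(j + 3)^2*(j + 1)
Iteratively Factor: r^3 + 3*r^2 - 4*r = (r)*(r^2 + 3*r - 4) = r*(r - 1)*(r + 4)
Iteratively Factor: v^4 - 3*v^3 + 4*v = (v)*(v^3 - 3*v^2 + 4) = v*(v - 2)*(v^2 - v - 2) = v*(v - 2)*(v + 1)*(v - 2)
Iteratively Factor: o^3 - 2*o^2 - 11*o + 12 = (o - 4)*(o^2 + 2*o - 3) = (o - 4)*(o - 1)*(o + 3)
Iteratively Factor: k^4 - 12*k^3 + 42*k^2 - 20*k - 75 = (k - 5)*(k^3 - 7*k^2 + 7*k + 15) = (k - 5)*(k + 1)*(k^2 - 8*k + 15) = (k - 5)^2*(k + 1)*(k - 3)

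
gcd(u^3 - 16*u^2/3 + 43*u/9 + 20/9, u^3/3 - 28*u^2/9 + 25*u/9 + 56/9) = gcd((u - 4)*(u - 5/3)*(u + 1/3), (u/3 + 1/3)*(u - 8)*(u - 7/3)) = 1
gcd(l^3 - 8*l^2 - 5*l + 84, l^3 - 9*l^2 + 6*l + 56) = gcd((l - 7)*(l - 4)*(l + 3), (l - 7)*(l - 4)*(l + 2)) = l^2 - 11*l + 28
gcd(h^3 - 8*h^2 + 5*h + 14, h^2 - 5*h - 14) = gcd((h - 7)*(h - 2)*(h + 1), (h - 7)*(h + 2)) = h - 7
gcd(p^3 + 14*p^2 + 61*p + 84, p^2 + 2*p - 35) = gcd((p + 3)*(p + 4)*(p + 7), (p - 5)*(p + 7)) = p + 7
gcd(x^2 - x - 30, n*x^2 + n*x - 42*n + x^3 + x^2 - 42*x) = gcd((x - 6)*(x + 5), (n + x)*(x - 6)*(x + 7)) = x - 6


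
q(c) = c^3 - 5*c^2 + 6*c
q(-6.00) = -432.00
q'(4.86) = 28.26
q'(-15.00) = 831.00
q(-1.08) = -13.57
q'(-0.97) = 18.52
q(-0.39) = -3.16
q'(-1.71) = 31.87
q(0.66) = 2.07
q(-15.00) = -4590.00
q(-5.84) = -404.74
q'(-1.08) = 20.30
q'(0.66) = 0.71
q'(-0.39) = 10.36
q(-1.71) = -29.88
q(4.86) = 25.85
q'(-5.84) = 166.72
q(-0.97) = -11.44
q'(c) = 3*c^2 - 10*c + 6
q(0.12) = 0.65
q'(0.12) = 4.84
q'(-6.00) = 174.00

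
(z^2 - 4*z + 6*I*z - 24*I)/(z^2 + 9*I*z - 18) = (z - 4)/(z + 3*I)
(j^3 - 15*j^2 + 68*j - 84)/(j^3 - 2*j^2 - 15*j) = (-j^3 + 15*j^2 - 68*j + 84)/(j*(-j^2 + 2*j + 15))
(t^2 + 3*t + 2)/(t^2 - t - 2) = (t + 2)/(t - 2)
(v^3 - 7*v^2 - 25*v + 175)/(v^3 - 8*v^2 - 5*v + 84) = (v^2 - 25)/(v^2 - v - 12)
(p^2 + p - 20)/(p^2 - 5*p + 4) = (p + 5)/(p - 1)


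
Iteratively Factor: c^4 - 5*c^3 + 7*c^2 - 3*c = (c - 1)*(c^3 - 4*c^2 + 3*c) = (c - 3)*(c - 1)*(c^2 - c) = (c - 3)*(c - 1)^2*(c)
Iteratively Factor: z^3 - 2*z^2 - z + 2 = (z - 2)*(z^2 - 1) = (z - 2)*(z - 1)*(z + 1)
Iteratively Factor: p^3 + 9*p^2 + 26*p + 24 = (p + 3)*(p^2 + 6*p + 8) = (p + 2)*(p + 3)*(p + 4)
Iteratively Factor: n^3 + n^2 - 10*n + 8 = (n - 2)*(n^2 + 3*n - 4) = (n - 2)*(n + 4)*(n - 1)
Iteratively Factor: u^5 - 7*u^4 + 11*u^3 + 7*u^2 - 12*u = (u)*(u^4 - 7*u^3 + 11*u^2 + 7*u - 12) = u*(u - 4)*(u^3 - 3*u^2 - u + 3) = u*(u - 4)*(u - 1)*(u^2 - 2*u - 3) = u*(u - 4)*(u - 1)*(u + 1)*(u - 3)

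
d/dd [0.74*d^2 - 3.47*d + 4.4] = 1.48*d - 3.47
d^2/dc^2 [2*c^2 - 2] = 4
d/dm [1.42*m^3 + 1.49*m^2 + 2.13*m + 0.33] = 4.26*m^2 + 2.98*m + 2.13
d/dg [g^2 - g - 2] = 2*g - 1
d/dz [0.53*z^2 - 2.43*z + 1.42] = 1.06*z - 2.43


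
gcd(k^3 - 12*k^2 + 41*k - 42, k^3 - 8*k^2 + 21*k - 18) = k^2 - 5*k + 6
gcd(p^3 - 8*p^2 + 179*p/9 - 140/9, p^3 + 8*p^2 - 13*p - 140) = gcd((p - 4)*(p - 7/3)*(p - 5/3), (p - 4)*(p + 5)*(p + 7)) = p - 4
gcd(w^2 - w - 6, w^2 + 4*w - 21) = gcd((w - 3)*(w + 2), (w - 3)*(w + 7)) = w - 3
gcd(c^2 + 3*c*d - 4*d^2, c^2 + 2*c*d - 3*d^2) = c - d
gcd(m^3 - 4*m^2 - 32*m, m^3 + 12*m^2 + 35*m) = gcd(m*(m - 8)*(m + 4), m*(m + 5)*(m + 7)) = m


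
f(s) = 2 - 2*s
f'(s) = -2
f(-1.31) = 4.62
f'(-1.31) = -2.00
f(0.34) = 1.32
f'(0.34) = -2.00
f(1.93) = -1.86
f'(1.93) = -2.00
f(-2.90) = 7.80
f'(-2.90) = -2.00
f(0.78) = 0.44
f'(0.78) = -2.00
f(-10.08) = 22.16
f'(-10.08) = -2.00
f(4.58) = -7.16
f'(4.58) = -2.00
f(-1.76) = 5.52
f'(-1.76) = -2.00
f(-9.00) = 20.00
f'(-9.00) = -2.00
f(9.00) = -16.00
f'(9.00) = -2.00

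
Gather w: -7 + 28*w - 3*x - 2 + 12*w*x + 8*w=w*(12*x + 36) - 3*x - 9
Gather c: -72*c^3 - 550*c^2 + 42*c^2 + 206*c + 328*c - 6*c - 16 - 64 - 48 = -72*c^3 - 508*c^2 + 528*c - 128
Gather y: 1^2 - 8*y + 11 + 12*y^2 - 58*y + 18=12*y^2 - 66*y + 30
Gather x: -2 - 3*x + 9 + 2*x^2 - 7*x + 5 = 2*x^2 - 10*x + 12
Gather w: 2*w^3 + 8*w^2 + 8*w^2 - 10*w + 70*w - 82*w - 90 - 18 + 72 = 2*w^3 + 16*w^2 - 22*w - 36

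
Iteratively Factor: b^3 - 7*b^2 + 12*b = (b - 4)*(b^2 - 3*b) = b*(b - 4)*(b - 3)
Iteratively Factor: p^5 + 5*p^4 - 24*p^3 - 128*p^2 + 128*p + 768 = (p + 4)*(p^4 + p^3 - 28*p^2 - 16*p + 192) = (p + 4)^2*(p^3 - 3*p^2 - 16*p + 48) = (p - 3)*(p + 4)^2*(p^2 - 16) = (p - 3)*(p + 4)^3*(p - 4)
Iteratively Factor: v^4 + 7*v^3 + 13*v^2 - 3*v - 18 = (v + 2)*(v^3 + 5*v^2 + 3*v - 9) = (v + 2)*(v + 3)*(v^2 + 2*v - 3) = (v - 1)*(v + 2)*(v + 3)*(v + 3)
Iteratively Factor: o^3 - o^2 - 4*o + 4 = (o - 1)*(o^2 - 4) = (o - 2)*(o - 1)*(o + 2)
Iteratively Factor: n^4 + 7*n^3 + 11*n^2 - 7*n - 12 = (n - 1)*(n^3 + 8*n^2 + 19*n + 12) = (n - 1)*(n + 4)*(n^2 + 4*n + 3) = (n - 1)*(n + 3)*(n + 4)*(n + 1)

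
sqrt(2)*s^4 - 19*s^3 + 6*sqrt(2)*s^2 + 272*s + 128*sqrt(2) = (s - 8*sqrt(2))*(s - 4*sqrt(2))*(s + 2*sqrt(2))*(sqrt(2)*s + 1)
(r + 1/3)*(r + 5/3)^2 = r^3 + 11*r^2/3 + 35*r/9 + 25/27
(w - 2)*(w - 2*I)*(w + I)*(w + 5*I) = w^4 - 2*w^3 + 4*I*w^3 + 7*w^2 - 8*I*w^2 - 14*w + 10*I*w - 20*I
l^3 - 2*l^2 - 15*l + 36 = (l - 3)^2*(l + 4)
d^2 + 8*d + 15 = (d + 3)*(d + 5)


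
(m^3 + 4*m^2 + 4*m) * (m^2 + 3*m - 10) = m^5 + 7*m^4 + 6*m^3 - 28*m^2 - 40*m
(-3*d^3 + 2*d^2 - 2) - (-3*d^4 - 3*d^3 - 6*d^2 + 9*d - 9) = 3*d^4 + 8*d^2 - 9*d + 7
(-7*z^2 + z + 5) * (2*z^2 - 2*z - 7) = -14*z^4 + 16*z^3 + 57*z^2 - 17*z - 35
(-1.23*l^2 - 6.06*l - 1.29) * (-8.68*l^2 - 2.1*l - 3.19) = 10.6764*l^4 + 55.1838*l^3 + 27.8469*l^2 + 22.0404*l + 4.1151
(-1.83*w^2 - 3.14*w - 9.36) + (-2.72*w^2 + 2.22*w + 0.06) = -4.55*w^2 - 0.92*w - 9.3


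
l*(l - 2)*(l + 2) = l^3 - 4*l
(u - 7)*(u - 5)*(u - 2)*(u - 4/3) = u^4 - 46*u^3/3 + 233*u^2/3 - 446*u/3 + 280/3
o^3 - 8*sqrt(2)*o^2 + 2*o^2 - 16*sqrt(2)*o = o*(o + 2)*(o - 8*sqrt(2))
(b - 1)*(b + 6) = b^2 + 5*b - 6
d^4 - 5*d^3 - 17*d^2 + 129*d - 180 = (d - 4)*(d - 3)^2*(d + 5)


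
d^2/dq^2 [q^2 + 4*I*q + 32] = 2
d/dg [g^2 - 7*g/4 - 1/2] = 2*g - 7/4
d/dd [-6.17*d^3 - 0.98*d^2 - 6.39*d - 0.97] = -18.51*d^2 - 1.96*d - 6.39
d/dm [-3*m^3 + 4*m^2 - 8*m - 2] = -9*m^2 + 8*m - 8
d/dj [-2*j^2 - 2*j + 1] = -4*j - 2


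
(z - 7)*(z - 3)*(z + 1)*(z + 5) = z^4 - 4*z^3 - 34*z^2 + 76*z + 105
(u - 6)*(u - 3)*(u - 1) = u^3 - 10*u^2 + 27*u - 18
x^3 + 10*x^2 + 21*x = x*(x + 3)*(x + 7)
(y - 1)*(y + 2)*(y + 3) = y^3 + 4*y^2 + y - 6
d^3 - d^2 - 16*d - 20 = (d - 5)*(d + 2)^2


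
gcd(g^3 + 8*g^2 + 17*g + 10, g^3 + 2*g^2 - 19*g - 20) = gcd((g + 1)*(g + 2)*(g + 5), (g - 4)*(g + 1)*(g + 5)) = g^2 + 6*g + 5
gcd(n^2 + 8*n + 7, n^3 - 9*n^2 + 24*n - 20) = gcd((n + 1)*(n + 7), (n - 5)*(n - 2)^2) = 1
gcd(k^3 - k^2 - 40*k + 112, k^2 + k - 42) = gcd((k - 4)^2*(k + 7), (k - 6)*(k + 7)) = k + 7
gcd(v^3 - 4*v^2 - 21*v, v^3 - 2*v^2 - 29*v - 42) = v^2 - 4*v - 21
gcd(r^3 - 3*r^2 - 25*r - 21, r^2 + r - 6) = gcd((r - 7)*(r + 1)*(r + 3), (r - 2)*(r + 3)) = r + 3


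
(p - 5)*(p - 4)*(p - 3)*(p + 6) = p^4 - 6*p^3 - 25*p^2 + 222*p - 360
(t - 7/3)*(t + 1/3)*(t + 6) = t^3 + 4*t^2 - 115*t/9 - 14/3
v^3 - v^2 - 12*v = v*(v - 4)*(v + 3)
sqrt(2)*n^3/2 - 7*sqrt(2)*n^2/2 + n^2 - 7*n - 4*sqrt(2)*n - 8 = (n - 8)*(n + 1)*(sqrt(2)*n/2 + 1)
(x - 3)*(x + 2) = x^2 - x - 6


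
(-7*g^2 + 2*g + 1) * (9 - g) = 7*g^3 - 65*g^2 + 17*g + 9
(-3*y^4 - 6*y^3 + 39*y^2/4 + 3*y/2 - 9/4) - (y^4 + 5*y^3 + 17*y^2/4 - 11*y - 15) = -4*y^4 - 11*y^3 + 11*y^2/2 + 25*y/2 + 51/4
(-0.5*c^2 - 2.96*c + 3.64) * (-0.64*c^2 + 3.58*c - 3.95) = 0.32*c^4 + 0.1044*c^3 - 10.9514*c^2 + 24.7232*c - 14.378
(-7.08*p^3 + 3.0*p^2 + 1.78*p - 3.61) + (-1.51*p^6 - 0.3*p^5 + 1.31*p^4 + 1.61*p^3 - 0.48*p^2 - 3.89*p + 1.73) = -1.51*p^6 - 0.3*p^5 + 1.31*p^4 - 5.47*p^3 + 2.52*p^2 - 2.11*p - 1.88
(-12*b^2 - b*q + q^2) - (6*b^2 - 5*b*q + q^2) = -18*b^2 + 4*b*q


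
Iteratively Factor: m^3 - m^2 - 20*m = (m - 5)*(m^2 + 4*m) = (m - 5)*(m + 4)*(m)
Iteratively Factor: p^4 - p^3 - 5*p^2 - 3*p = (p)*(p^3 - p^2 - 5*p - 3) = p*(p + 1)*(p^2 - 2*p - 3) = p*(p + 1)^2*(p - 3)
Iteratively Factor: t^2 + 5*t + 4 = (t + 4)*(t + 1)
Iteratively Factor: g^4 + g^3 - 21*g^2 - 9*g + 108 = (g - 3)*(g^3 + 4*g^2 - 9*g - 36) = (g - 3)*(g + 4)*(g^2 - 9) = (g - 3)^2*(g + 4)*(g + 3)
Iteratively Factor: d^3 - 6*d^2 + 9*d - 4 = (d - 1)*(d^2 - 5*d + 4) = (d - 4)*(d - 1)*(d - 1)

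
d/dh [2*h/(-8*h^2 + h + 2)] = 4*(4*h^2 + 1)/(64*h^4 - 16*h^3 - 31*h^2 + 4*h + 4)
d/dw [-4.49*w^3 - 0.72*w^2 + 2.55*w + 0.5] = -13.47*w^2 - 1.44*w + 2.55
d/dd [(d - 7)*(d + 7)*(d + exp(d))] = d^2*exp(d) + 3*d^2 + 2*d*exp(d) - 49*exp(d) - 49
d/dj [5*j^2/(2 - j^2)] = 20*j/(j^2 - 2)^2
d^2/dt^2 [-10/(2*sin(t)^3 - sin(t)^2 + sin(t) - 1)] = 10*(36*sin(t)^5 - 22*sin(t)^4 - 40*sin(t)^3 + 47*sin(t)^2 - 21*sin(t) - 5)*sin(t)/(2*sin(t)^3 - sin(t)^2 + sin(t) - 1)^3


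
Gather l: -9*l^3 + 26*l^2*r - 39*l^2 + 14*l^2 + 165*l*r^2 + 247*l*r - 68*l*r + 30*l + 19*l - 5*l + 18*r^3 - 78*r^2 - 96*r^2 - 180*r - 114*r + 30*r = -9*l^3 + l^2*(26*r - 25) + l*(165*r^2 + 179*r + 44) + 18*r^3 - 174*r^2 - 264*r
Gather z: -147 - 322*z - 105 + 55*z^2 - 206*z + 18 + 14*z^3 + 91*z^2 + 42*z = 14*z^3 + 146*z^2 - 486*z - 234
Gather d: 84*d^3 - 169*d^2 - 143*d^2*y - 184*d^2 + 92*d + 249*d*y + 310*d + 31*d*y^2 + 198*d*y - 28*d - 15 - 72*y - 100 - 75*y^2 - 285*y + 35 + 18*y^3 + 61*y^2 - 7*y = 84*d^3 + d^2*(-143*y - 353) + d*(31*y^2 + 447*y + 374) + 18*y^3 - 14*y^2 - 364*y - 80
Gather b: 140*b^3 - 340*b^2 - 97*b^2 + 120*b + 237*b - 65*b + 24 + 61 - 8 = 140*b^3 - 437*b^2 + 292*b + 77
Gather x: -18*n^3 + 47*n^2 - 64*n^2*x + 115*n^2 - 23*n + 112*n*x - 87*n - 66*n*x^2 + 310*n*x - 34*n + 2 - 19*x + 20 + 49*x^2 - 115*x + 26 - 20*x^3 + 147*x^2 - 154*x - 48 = -18*n^3 + 162*n^2 - 144*n - 20*x^3 + x^2*(196 - 66*n) + x*(-64*n^2 + 422*n - 288)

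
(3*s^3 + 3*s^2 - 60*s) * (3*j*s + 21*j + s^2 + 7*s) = 9*j*s^4 + 72*j*s^3 - 117*j*s^2 - 1260*j*s + 3*s^5 + 24*s^4 - 39*s^3 - 420*s^2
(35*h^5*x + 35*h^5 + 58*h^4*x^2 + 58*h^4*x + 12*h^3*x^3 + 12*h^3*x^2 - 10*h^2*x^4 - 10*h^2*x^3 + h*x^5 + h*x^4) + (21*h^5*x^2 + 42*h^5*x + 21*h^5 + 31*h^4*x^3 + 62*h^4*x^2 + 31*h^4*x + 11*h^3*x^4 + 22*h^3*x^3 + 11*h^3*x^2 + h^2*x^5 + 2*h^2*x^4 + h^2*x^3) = 21*h^5*x^2 + 77*h^5*x + 56*h^5 + 31*h^4*x^3 + 120*h^4*x^2 + 89*h^4*x + 11*h^3*x^4 + 34*h^3*x^3 + 23*h^3*x^2 + h^2*x^5 - 8*h^2*x^4 - 9*h^2*x^3 + h*x^5 + h*x^4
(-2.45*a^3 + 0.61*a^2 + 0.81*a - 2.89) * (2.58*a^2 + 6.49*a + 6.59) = -6.321*a^5 - 14.3267*a^4 - 10.0968*a^3 + 1.8206*a^2 - 13.4182*a - 19.0451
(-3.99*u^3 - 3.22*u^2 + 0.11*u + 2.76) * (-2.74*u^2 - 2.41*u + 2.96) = 10.9326*u^5 + 18.4387*u^4 - 4.3516*u^3 - 17.3587*u^2 - 6.326*u + 8.1696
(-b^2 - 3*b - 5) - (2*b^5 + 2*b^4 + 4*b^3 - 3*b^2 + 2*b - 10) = -2*b^5 - 2*b^4 - 4*b^3 + 2*b^2 - 5*b + 5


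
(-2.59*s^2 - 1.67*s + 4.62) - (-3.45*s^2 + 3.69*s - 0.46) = 0.86*s^2 - 5.36*s + 5.08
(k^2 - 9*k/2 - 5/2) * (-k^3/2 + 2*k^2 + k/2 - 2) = -k^5/2 + 17*k^4/4 - 29*k^3/4 - 37*k^2/4 + 31*k/4 + 5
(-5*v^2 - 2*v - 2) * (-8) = 40*v^2 + 16*v + 16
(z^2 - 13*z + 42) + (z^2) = 2*z^2 - 13*z + 42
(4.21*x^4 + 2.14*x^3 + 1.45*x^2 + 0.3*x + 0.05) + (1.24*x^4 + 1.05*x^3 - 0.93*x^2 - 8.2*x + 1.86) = 5.45*x^4 + 3.19*x^3 + 0.52*x^2 - 7.9*x + 1.91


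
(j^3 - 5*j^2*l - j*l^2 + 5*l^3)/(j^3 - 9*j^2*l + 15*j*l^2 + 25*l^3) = (j - l)/(j - 5*l)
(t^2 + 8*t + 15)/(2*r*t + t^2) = (t^2 + 8*t + 15)/(t*(2*r + t))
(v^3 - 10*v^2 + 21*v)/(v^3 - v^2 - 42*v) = (v - 3)/(v + 6)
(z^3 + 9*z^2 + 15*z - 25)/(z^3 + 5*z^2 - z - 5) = (z + 5)/(z + 1)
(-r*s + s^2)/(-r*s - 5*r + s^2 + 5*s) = s/(s + 5)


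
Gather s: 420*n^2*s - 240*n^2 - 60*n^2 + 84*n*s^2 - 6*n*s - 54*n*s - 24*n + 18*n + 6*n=-300*n^2 + 84*n*s^2 + s*(420*n^2 - 60*n)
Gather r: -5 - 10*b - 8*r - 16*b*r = -10*b + r*(-16*b - 8) - 5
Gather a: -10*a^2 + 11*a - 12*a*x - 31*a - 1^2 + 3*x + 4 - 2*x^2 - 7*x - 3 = -10*a^2 + a*(-12*x - 20) - 2*x^2 - 4*x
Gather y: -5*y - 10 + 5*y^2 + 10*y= 5*y^2 + 5*y - 10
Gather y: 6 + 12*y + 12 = 12*y + 18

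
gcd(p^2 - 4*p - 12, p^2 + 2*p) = p + 2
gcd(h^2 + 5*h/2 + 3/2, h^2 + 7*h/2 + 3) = h + 3/2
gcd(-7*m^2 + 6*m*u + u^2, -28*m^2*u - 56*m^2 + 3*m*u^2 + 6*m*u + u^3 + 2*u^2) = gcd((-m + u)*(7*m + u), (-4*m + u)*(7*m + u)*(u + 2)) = 7*m + u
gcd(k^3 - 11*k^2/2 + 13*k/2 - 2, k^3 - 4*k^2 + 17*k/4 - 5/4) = k^2 - 3*k/2 + 1/2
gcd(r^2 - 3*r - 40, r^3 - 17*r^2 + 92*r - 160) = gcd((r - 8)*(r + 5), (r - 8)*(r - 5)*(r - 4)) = r - 8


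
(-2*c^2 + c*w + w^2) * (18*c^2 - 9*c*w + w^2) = -36*c^4 + 36*c^3*w + 7*c^2*w^2 - 8*c*w^3 + w^4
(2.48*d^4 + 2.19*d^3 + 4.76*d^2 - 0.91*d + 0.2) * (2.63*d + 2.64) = 6.5224*d^5 + 12.3069*d^4 + 18.3004*d^3 + 10.1731*d^2 - 1.8764*d + 0.528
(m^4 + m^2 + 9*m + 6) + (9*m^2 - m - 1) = m^4 + 10*m^2 + 8*m + 5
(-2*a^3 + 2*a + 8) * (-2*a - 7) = 4*a^4 + 14*a^3 - 4*a^2 - 30*a - 56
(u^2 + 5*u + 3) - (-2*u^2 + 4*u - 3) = 3*u^2 + u + 6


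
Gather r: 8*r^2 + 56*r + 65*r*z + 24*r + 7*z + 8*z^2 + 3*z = 8*r^2 + r*(65*z + 80) + 8*z^2 + 10*z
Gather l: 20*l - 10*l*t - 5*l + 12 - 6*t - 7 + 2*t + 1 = l*(15 - 10*t) - 4*t + 6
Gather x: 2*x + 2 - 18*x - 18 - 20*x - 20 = -36*x - 36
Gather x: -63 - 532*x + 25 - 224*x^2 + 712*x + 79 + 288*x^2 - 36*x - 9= 64*x^2 + 144*x + 32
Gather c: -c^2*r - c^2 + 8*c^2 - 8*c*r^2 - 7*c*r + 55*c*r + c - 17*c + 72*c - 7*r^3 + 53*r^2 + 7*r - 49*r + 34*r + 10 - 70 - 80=c^2*(7 - r) + c*(-8*r^2 + 48*r + 56) - 7*r^3 + 53*r^2 - 8*r - 140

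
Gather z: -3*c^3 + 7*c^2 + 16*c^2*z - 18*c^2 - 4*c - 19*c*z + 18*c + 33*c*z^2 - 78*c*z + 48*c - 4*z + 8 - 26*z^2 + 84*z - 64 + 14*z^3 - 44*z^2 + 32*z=-3*c^3 - 11*c^2 + 62*c + 14*z^3 + z^2*(33*c - 70) + z*(16*c^2 - 97*c + 112) - 56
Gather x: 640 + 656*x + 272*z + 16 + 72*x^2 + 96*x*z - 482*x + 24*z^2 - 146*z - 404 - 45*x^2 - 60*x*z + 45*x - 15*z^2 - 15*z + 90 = 27*x^2 + x*(36*z + 219) + 9*z^2 + 111*z + 342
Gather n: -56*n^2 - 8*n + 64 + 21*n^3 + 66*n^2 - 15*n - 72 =21*n^3 + 10*n^2 - 23*n - 8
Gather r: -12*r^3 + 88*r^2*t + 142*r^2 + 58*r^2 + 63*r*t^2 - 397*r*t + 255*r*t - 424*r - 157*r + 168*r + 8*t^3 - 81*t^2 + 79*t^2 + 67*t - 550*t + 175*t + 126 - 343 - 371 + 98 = -12*r^3 + r^2*(88*t + 200) + r*(63*t^2 - 142*t - 413) + 8*t^3 - 2*t^2 - 308*t - 490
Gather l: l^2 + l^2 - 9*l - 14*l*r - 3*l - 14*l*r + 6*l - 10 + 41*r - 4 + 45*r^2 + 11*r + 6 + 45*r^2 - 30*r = 2*l^2 + l*(-28*r - 6) + 90*r^2 + 22*r - 8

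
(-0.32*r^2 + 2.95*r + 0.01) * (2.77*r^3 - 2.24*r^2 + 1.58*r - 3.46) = -0.8864*r^5 + 8.8883*r^4 - 7.0859*r^3 + 5.7458*r^2 - 10.1912*r - 0.0346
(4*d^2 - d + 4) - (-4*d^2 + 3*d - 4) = 8*d^2 - 4*d + 8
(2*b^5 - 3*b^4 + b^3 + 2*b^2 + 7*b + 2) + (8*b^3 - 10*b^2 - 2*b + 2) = 2*b^5 - 3*b^4 + 9*b^3 - 8*b^2 + 5*b + 4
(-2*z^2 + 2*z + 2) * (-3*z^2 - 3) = 6*z^4 - 6*z^3 - 6*z - 6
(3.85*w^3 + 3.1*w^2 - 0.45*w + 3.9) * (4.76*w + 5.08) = 18.326*w^4 + 34.314*w^3 + 13.606*w^2 + 16.278*w + 19.812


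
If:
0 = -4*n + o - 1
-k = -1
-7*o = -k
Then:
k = 1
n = -3/14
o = 1/7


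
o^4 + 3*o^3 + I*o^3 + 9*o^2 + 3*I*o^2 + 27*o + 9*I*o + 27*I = (o + 3)*(o - 3*I)*(o + I)*(o + 3*I)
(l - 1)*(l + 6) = l^2 + 5*l - 6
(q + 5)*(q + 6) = q^2 + 11*q + 30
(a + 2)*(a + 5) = a^2 + 7*a + 10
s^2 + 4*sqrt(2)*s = s*(s + 4*sqrt(2))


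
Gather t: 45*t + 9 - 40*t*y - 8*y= t*(45 - 40*y) - 8*y + 9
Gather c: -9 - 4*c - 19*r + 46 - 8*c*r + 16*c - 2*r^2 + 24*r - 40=c*(12 - 8*r) - 2*r^2 + 5*r - 3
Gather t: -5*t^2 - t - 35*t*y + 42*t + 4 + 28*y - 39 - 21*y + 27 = -5*t^2 + t*(41 - 35*y) + 7*y - 8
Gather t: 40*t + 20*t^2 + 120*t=20*t^2 + 160*t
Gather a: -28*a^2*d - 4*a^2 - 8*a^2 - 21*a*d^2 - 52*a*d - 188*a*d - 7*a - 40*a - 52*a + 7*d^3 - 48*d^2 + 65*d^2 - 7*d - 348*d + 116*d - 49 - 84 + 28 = a^2*(-28*d - 12) + a*(-21*d^2 - 240*d - 99) + 7*d^3 + 17*d^2 - 239*d - 105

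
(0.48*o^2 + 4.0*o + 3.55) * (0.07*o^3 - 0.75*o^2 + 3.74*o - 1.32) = 0.0336*o^5 - 0.08*o^4 - 0.9563*o^3 + 11.6639*o^2 + 7.997*o - 4.686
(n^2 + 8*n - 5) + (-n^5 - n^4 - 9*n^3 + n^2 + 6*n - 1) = -n^5 - n^4 - 9*n^3 + 2*n^2 + 14*n - 6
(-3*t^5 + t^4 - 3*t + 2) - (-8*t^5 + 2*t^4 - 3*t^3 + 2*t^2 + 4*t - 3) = 5*t^5 - t^4 + 3*t^3 - 2*t^2 - 7*t + 5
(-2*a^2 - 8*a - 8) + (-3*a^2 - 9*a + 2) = -5*a^2 - 17*a - 6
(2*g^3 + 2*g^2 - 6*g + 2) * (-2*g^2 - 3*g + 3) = -4*g^5 - 10*g^4 + 12*g^3 + 20*g^2 - 24*g + 6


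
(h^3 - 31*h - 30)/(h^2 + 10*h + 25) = (h^2 - 5*h - 6)/(h + 5)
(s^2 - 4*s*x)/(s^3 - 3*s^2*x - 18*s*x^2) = (-s + 4*x)/(-s^2 + 3*s*x + 18*x^2)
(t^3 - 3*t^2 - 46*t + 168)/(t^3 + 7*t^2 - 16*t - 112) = (t - 6)/(t + 4)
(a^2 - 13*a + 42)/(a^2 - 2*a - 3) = (-a^2 + 13*a - 42)/(-a^2 + 2*a + 3)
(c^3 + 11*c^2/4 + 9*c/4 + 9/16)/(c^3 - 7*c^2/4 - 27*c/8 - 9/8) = (c + 3/2)/(c - 3)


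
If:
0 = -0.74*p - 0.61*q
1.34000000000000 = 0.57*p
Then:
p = 2.35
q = -2.85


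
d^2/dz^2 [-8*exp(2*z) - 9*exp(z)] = (-32*exp(z) - 9)*exp(z)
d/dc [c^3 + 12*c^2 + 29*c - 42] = 3*c^2 + 24*c + 29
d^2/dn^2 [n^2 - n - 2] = 2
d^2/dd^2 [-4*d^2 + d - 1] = -8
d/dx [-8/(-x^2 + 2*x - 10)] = 16*(1 - x)/(x^2 - 2*x + 10)^2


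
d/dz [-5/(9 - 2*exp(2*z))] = -20*exp(2*z)/(2*exp(2*z) - 9)^2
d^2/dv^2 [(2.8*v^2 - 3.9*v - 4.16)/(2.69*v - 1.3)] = -78.016952/(19.465109*v^3 - 28.22079*v^2 + 13.6383*v - 2.197)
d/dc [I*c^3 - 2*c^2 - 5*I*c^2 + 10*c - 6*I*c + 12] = 3*I*c^2 - 4*c - 10*I*c + 10 - 6*I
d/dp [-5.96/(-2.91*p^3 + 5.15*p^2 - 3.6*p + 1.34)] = (-52.0308*p^2 + 61.388*p - 21.456)/(2.91*p^3 - 5.15*p^2 + 3.6*p - 1.34)^2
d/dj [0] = 0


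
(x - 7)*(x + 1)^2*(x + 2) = x^4 - 3*x^3 - 23*x^2 - 33*x - 14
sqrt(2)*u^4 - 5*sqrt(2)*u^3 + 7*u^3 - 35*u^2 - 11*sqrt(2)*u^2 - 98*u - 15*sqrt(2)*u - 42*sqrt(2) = (u - 7)*(u + 2)*(u + 3*sqrt(2))*(sqrt(2)*u + 1)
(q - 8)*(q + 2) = q^2 - 6*q - 16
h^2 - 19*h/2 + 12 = (h - 8)*(h - 3/2)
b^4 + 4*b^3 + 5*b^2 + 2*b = b*(b + 1)^2*(b + 2)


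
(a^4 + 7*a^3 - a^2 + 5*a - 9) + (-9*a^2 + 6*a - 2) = a^4 + 7*a^3 - 10*a^2 + 11*a - 11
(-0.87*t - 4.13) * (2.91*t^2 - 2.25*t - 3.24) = -2.5317*t^3 - 10.0608*t^2 + 12.1113*t + 13.3812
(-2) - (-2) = 0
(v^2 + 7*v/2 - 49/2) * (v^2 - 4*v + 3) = v^4 - v^3/2 - 71*v^2/2 + 217*v/2 - 147/2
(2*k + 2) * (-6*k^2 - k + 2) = -12*k^3 - 14*k^2 + 2*k + 4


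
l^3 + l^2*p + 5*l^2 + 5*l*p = l*(l + 5)*(l + p)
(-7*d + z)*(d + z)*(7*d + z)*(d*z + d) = -49*d^4*z - 49*d^4 - 49*d^3*z^2 - 49*d^3*z + d^2*z^3 + d^2*z^2 + d*z^4 + d*z^3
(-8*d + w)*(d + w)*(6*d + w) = -48*d^3 - 50*d^2*w - d*w^2 + w^3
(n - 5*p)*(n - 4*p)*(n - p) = n^3 - 10*n^2*p + 29*n*p^2 - 20*p^3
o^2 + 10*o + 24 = (o + 4)*(o + 6)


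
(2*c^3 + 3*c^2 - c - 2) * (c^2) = 2*c^5 + 3*c^4 - c^3 - 2*c^2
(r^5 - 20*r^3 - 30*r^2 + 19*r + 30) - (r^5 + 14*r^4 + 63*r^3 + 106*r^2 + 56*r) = -14*r^4 - 83*r^3 - 136*r^2 - 37*r + 30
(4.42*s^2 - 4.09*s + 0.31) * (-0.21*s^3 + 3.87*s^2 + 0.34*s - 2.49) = -0.9282*s^5 + 17.9643*s^4 - 14.3906*s^3 - 11.1967*s^2 + 10.2895*s - 0.7719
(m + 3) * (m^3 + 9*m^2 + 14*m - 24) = m^4 + 12*m^3 + 41*m^2 + 18*m - 72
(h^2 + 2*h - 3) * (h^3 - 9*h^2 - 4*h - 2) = h^5 - 7*h^4 - 25*h^3 + 17*h^2 + 8*h + 6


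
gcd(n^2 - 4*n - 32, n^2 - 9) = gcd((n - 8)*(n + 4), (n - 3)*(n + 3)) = 1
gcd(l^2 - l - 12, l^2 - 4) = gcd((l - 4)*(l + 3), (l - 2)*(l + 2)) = 1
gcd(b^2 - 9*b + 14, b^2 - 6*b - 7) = b - 7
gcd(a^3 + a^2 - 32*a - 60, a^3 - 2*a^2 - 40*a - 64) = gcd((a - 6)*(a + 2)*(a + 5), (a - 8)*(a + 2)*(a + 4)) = a + 2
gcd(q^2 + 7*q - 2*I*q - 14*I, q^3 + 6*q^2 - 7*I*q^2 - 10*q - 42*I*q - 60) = q - 2*I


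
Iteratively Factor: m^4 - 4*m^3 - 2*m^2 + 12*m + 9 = (m + 1)*(m^3 - 5*m^2 + 3*m + 9) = (m - 3)*(m + 1)*(m^2 - 2*m - 3) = (m - 3)*(m + 1)^2*(m - 3)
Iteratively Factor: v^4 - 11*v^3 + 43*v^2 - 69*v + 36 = (v - 4)*(v^3 - 7*v^2 + 15*v - 9) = (v - 4)*(v - 3)*(v^2 - 4*v + 3) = (v - 4)*(v - 3)^2*(v - 1)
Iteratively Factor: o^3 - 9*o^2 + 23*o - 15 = (o - 3)*(o^2 - 6*o + 5) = (o - 3)*(o - 1)*(o - 5)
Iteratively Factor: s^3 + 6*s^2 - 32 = (s - 2)*(s^2 + 8*s + 16) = (s - 2)*(s + 4)*(s + 4)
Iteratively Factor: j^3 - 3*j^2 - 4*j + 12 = (j + 2)*(j^2 - 5*j + 6) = (j - 3)*(j + 2)*(j - 2)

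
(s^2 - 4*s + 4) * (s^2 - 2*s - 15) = s^4 - 6*s^3 - 3*s^2 + 52*s - 60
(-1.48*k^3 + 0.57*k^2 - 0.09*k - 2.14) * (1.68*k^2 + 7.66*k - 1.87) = -2.4864*k^5 - 10.3792*k^4 + 6.9826*k^3 - 5.3505*k^2 - 16.2241*k + 4.0018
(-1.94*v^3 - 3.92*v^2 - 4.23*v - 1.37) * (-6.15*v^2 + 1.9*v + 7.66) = 11.931*v^5 + 20.422*v^4 + 3.70610000000001*v^3 - 29.6387*v^2 - 35.0048*v - 10.4942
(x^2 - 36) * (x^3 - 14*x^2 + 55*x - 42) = x^5 - 14*x^4 + 19*x^3 + 462*x^2 - 1980*x + 1512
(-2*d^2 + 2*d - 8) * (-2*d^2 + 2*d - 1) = 4*d^4 - 8*d^3 + 22*d^2 - 18*d + 8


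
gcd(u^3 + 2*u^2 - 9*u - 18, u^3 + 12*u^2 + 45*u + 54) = u + 3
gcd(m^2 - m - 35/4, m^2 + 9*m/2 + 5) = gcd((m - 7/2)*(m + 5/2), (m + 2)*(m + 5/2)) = m + 5/2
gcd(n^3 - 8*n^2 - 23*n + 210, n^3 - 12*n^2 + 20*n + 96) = n - 6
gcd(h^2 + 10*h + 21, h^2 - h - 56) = h + 7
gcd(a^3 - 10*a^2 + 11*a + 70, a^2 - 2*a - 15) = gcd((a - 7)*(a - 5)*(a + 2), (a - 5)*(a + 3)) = a - 5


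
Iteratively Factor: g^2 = (g)*(g)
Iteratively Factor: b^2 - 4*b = (b)*(b - 4)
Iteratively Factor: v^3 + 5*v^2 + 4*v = (v)*(v^2 + 5*v + 4) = v*(v + 1)*(v + 4)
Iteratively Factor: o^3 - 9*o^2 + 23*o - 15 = (o - 3)*(o^2 - 6*o + 5) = (o - 5)*(o - 3)*(o - 1)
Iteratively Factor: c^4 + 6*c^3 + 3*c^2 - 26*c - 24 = (c + 1)*(c^3 + 5*c^2 - 2*c - 24) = (c - 2)*(c + 1)*(c^2 + 7*c + 12) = (c - 2)*(c + 1)*(c + 4)*(c + 3)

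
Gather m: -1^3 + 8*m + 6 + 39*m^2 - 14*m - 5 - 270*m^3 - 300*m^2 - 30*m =-270*m^3 - 261*m^2 - 36*m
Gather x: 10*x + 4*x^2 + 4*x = 4*x^2 + 14*x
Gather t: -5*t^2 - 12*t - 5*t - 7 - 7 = -5*t^2 - 17*t - 14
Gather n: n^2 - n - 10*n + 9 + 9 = n^2 - 11*n + 18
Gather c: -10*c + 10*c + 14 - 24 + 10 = 0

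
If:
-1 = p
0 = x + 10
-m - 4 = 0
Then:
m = -4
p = -1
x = -10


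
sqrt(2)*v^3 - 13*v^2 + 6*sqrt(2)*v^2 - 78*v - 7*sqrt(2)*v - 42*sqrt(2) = (v + 6)*(v - 7*sqrt(2))*(sqrt(2)*v + 1)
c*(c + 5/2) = c^2 + 5*c/2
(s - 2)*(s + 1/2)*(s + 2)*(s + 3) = s^4 + 7*s^3/2 - 5*s^2/2 - 14*s - 6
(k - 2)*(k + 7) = k^2 + 5*k - 14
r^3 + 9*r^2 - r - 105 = (r - 3)*(r + 5)*(r + 7)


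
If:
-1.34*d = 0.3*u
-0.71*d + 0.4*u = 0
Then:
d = 0.00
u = 0.00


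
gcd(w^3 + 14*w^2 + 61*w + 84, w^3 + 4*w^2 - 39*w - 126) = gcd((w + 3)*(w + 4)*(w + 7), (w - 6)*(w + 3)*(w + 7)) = w^2 + 10*w + 21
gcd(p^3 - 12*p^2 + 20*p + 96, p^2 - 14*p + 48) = p^2 - 14*p + 48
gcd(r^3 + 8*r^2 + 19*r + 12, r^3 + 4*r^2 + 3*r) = r^2 + 4*r + 3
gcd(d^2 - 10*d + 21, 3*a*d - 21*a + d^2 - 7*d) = d - 7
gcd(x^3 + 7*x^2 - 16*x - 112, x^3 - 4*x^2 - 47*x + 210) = x + 7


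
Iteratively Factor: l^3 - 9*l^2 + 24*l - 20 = (l - 5)*(l^2 - 4*l + 4) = (l - 5)*(l - 2)*(l - 2)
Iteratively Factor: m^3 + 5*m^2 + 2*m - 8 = (m + 4)*(m^2 + m - 2) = (m - 1)*(m + 4)*(m + 2)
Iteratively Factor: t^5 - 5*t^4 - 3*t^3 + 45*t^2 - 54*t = (t - 3)*(t^4 - 2*t^3 - 9*t^2 + 18*t) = (t - 3)^2*(t^3 + t^2 - 6*t) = (t - 3)^2*(t - 2)*(t^2 + 3*t) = t*(t - 3)^2*(t - 2)*(t + 3)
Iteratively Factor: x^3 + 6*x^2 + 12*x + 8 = (x + 2)*(x^2 + 4*x + 4) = (x + 2)^2*(x + 2)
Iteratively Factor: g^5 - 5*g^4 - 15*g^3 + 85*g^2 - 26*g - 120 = (g - 3)*(g^4 - 2*g^3 - 21*g^2 + 22*g + 40) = (g - 3)*(g - 2)*(g^3 - 21*g - 20) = (g - 3)*(g - 2)*(g + 1)*(g^2 - g - 20) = (g - 5)*(g - 3)*(g - 2)*(g + 1)*(g + 4)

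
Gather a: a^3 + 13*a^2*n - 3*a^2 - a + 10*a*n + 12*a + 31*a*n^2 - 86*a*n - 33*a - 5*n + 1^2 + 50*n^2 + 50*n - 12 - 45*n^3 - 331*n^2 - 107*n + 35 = a^3 + a^2*(13*n - 3) + a*(31*n^2 - 76*n - 22) - 45*n^3 - 281*n^2 - 62*n + 24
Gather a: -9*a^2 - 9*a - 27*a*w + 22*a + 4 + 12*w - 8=-9*a^2 + a*(13 - 27*w) + 12*w - 4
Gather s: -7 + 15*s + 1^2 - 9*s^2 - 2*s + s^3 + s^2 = s^3 - 8*s^2 + 13*s - 6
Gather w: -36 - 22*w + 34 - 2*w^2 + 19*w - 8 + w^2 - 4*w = -w^2 - 7*w - 10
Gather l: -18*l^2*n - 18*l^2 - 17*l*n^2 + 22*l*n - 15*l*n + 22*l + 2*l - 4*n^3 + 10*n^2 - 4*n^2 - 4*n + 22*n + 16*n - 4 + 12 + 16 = l^2*(-18*n - 18) + l*(-17*n^2 + 7*n + 24) - 4*n^3 + 6*n^2 + 34*n + 24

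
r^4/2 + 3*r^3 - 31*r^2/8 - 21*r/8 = r*(r/2 + 1/4)*(r - 3/2)*(r + 7)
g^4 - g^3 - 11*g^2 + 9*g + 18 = (g - 3)*(g - 2)*(g + 1)*(g + 3)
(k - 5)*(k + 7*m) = k^2 + 7*k*m - 5*k - 35*m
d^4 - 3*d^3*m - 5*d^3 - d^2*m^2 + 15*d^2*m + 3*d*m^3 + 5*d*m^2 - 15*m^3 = (d - 5)*(d - 3*m)*(d - m)*(d + m)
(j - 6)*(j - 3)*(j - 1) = j^3 - 10*j^2 + 27*j - 18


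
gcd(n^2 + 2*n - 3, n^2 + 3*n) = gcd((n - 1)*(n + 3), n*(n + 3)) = n + 3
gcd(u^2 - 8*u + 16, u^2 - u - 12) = u - 4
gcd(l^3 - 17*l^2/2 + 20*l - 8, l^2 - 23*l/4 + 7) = l - 4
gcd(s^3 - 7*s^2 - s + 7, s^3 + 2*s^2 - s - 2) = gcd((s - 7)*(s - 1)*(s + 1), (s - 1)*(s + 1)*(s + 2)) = s^2 - 1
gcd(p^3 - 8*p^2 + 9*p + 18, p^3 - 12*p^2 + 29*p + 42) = p^2 - 5*p - 6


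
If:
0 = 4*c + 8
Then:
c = -2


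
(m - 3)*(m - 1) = m^2 - 4*m + 3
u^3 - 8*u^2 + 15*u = u*(u - 5)*(u - 3)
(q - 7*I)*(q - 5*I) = q^2 - 12*I*q - 35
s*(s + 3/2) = s^2 + 3*s/2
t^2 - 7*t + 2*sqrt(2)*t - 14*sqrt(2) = (t - 7)*(t + 2*sqrt(2))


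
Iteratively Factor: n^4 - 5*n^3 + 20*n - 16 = (n - 2)*(n^3 - 3*n^2 - 6*n + 8) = (n - 2)*(n + 2)*(n^2 - 5*n + 4) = (n - 4)*(n - 2)*(n + 2)*(n - 1)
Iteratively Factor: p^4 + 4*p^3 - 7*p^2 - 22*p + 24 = (p - 1)*(p^3 + 5*p^2 - 2*p - 24) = (p - 1)*(p + 4)*(p^2 + p - 6) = (p - 1)*(p + 3)*(p + 4)*(p - 2)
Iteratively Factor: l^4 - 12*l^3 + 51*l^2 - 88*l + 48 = (l - 4)*(l^3 - 8*l^2 + 19*l - 12) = (l - 4)^2*(l^2 - 4*l + 3) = (l - 4)^2*(l - 3)*(l - 1)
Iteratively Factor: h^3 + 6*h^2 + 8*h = (h + 4)*(h^2 + 2*h) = (h + 2)*(h + 4)*(h)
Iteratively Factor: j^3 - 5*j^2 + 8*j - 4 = (j - 2)*(j^2 - 3*j + 2) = (j - 2)^2*(j - 1)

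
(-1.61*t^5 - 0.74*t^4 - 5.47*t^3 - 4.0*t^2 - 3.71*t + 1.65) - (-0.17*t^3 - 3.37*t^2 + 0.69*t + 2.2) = -1.61*t^5 - 0.74*t^4 - 5.3*t^3 - 0.63*t^2 - 4.4*t - 0.55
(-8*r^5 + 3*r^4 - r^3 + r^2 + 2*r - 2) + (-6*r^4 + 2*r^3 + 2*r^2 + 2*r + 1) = -8*r^5 - 3*r^4 + r^3 + 3*r^2 + 4*r - 1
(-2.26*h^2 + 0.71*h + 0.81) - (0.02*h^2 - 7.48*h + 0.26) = -2.28*h^2 + 8.19*h + 0.55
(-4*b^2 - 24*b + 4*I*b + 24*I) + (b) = -4*b^2 - 23*b + 4*I*b + 24*I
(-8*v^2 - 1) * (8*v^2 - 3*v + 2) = -64*v^4 + 24*v^3 - 24*v^2 + 3*v - 2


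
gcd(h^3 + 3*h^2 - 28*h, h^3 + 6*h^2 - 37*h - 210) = h + 7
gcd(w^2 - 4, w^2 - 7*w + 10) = w - 2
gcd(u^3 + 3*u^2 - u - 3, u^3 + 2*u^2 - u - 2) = u^2 - 1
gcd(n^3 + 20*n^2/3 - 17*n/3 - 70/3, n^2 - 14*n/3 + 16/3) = n - 2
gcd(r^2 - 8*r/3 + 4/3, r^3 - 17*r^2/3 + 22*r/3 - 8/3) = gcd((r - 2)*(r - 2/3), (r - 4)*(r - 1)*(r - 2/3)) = r - 2/3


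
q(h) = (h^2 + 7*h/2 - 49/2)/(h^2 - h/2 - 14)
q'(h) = (1/2 - 2*h)*(h^2 + 7*h/2 - 49/2)/(h^2 - h/2 - 14)^2 + (2*h + 7/2)/(h^2 - h/2 - 14)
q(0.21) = 1.69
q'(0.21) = -0.29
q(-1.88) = 2.89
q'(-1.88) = -1.27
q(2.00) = 1.23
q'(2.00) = -0.29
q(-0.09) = 1.78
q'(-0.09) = -0.32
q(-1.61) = 2.60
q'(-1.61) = -0.94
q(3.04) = 0.74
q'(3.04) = -0.87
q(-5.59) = -0.64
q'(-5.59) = -0.76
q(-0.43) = 1.90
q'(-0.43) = -0.38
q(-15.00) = 0.68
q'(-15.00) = -0.03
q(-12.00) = 0.57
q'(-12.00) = -0.05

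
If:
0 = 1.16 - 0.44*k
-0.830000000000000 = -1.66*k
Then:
No Solution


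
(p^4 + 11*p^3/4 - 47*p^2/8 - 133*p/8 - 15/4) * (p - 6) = p^5 - 13*p^4/4 - 179*p^3/8 + 149*p^2/8 + 96*p + 45/2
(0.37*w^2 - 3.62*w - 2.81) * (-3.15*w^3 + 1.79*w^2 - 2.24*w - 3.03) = -1.1655*w^5 + 12.0653*w^4 + 1.5429*w^3 + 1.9578*w^2 + 17.263*w + 8.5143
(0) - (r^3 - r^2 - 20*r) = -r^3 + r^2 + 20*r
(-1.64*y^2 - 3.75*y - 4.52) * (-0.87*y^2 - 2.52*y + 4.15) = 1.4268*y^4 + 7.3953*y^3 + 6.5764*y^2 - 4.1721*y - 18.758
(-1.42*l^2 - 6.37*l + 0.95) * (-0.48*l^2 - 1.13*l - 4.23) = 0.6816*l^4 + 4.6622*l^3 + 12.7487*l^2 + 25.8716*l - 4.0185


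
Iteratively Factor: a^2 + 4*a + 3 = (a + 1)*(a + 3)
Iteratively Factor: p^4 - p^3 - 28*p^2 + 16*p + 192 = (p - 4)*(p^3 + 3*p^2 - 16*p - 48) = (p - 4)*(p + 3)*(p^2 - 16) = (p - 4)*(p + 3)*(p + 4)*(p - 4)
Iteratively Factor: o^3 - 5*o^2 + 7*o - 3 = (o - 1)*(o^2 - 4*o + 3) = (o - 1)^2*(o - 3)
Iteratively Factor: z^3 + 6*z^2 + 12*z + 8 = (z + 2)*(z^2 + 4*z + 4) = (z + 2)^2*(z + 2)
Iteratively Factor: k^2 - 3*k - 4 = (k + 1)*(k - 4)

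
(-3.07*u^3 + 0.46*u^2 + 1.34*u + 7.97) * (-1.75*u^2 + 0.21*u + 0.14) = 5.3725*u^5 - 1.4497*u^4 - 2.6782*u^3 - 13.6017*u^2 + 1.8613*u + 1.1158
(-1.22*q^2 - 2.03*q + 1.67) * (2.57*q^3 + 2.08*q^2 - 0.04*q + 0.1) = -3.1354*q^5 - 7.7547*q^4 + 0.1183*q^3 + 3.4328*q^2 - 0.2698*q + 0.167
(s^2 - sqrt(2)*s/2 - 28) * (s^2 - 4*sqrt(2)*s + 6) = s^4 - 9*sqrt(2)*s^3/2 - 18*s^2 + 109*sqrt(2)*s - 168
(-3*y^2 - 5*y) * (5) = -15*y^2 - 25*y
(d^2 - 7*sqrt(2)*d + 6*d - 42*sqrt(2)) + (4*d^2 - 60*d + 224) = 5*d^2 - 54*d - 7*sqrt(2)*d - 42*sqrt(2) + 224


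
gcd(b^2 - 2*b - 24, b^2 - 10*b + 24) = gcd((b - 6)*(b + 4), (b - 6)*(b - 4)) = b - 6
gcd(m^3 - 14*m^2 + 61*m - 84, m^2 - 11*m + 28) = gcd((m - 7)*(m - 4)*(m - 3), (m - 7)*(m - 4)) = m^2 - 11*m + 28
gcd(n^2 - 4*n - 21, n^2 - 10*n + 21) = n - 7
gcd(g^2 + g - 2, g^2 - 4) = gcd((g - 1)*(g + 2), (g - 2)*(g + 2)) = g + 2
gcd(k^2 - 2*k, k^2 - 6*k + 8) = k - 2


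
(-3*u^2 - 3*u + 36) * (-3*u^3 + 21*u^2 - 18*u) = 9*u^5 - 54*u^4 - 117*u^3 + 810*u^2 - 648*u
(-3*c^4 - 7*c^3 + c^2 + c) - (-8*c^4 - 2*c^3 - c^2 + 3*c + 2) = 5*c^4 - 5*c^3 + 2*c^2 - 2*c - 2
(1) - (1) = 0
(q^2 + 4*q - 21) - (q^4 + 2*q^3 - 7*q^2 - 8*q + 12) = -q^4 - 2*q^3 + 8*q^2 + 12*q - 33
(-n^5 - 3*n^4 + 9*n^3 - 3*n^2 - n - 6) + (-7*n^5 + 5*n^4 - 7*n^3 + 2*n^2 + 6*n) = -8*n^5 + 2*n^4 + 2*n^3 - n^2 + 5*n - 6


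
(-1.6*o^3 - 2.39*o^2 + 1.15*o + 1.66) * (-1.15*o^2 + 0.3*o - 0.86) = 1.84*o^5 + 2.2685*o^4 - 0.6635*o^3 + 0.491400000000001*o^2 - 0.491*o - 1.4276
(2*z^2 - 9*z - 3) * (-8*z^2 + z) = -16*z^4 + 74*z^3 + 15*z^2 - 3*z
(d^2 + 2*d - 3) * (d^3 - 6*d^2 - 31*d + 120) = d^5 - 4*d^4 - 46*d^3 + 76*d^2 + 333*d - 360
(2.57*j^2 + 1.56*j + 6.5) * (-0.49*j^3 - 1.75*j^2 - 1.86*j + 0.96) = -1.2593*j^5 - 5.2619*j^4 - 10.6952*j^3 - 11.8094*j^2 - 10.5924*j + 6.24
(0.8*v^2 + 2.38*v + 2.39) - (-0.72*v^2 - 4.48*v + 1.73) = 1.52*v^2 + 6.86*v + 0.66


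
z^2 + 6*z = z*(z + 6)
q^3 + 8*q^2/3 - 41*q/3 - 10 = (q - 3)*(q + 2/3)*(q + 5)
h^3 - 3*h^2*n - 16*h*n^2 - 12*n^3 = (h - 6*n)*(h + n)*(h + 2*n)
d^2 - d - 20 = (d - 5)*(d + 4)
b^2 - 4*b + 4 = (b - 2)^2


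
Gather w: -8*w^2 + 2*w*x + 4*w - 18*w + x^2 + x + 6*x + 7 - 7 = -8*w^2 + w*(2*x - 14) + x^2 + 7*x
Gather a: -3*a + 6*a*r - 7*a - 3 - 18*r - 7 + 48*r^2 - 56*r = a*(6*r - 10) + 48*r^2 - 74*r - 10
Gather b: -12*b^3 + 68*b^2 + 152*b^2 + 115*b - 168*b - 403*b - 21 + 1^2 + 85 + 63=-12*b^3 + 220*b^2 - 456*b + 128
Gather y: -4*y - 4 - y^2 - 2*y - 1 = -y^2 - 6*y - 5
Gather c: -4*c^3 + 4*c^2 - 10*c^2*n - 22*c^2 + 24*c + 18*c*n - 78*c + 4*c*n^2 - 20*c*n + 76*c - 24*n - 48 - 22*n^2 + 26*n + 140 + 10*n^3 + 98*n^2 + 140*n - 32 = -4*c^3 + c^2*(-10*n - 18) + c*(4*n^2 - 2*n + 22) + 10*n^3 + 76*n^2 + 142*n + 60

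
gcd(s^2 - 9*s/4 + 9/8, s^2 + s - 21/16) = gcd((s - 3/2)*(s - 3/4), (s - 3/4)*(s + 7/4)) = s - 3/4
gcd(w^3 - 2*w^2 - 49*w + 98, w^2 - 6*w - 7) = w - 7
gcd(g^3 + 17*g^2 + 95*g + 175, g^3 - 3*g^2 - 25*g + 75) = g + 5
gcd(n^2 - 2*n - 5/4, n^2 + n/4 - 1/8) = n + 1/2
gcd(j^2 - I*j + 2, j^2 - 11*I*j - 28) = 1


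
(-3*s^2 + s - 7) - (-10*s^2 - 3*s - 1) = 7*s^2 + 4*s - 6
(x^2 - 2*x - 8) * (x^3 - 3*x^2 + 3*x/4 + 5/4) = x^5 - 5*x^4 - 5*x^3/4 + 95*x^2/4 - 17*x/2 - 10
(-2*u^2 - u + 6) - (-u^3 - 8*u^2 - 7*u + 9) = u^3 + 6*u^2 + 6*u - 3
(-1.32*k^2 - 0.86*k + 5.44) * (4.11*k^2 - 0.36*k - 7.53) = -5.4252*k^4 - 3.0594*k^3 + 32.6076*k^2 + 4.5174*k - 40.9632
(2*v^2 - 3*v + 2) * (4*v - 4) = 8*v^3 - 20*v^2 + 20*v - 8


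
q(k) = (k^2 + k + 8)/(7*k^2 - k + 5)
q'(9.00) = 0.00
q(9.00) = 0.17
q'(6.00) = -0.01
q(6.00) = 0.20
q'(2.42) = -0.15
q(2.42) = 0.37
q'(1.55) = -0.40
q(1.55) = 0.59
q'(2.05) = -0.22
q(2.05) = 0.44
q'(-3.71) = 0.03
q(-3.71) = 0.17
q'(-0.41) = 1.23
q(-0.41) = 1.18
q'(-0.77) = 0.88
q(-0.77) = 0.79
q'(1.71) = -0.33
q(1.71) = 0.53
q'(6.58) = -0.01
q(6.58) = 0.19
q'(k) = (1 - 14*k)*(k^2 + k + 8)/(7*k^2 - k + 5)^2 + (2*k + 1)/(7*k^2 - k + 5)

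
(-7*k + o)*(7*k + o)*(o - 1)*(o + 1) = -49*k^2*o^2 + 49*k^2 + o^4 - o^2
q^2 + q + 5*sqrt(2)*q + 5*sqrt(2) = (q + 1)*(q + 5*sqrt(2))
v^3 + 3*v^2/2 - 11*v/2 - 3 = (v - 2)*(v + 1/2)*(v + 3)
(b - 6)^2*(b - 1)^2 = b^4 - 14*b^3 + 61*b^2 - 84*b + 36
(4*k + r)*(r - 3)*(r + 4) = 4*k*r^2 + 4*k*r - 48*k + r^3 + r^2 - 12*r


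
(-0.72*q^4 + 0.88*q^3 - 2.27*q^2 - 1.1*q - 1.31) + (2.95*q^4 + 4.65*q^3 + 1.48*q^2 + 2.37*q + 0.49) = 2.23*q^4 + 5.53*q^3 - 0.79*q^2 + 1.27*q - 0.82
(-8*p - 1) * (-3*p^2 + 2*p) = 24*p^3 - 13*p^2 - 2*p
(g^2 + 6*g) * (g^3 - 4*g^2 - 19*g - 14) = g^5 + 2*g^4 - 43*g^3 - 128*g^2 - 84*g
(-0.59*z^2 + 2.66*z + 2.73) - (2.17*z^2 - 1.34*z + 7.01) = -2.76*z^2 + 4.0*z - 4.28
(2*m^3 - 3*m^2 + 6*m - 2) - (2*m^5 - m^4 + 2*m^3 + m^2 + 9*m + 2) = -2*m^5 + m^4 - 4*m^2 - 3*m - 4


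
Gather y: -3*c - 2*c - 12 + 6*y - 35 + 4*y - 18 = -5*c + 10*y - 65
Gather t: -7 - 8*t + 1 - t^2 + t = -t^2 - 7*t - 6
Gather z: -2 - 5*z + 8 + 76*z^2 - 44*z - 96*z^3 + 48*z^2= -96*z^3 + 124*z^2 - 49*z + 6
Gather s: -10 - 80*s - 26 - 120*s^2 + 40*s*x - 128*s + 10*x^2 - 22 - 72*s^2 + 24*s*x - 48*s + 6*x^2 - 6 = -192*s^2 + s*(64*x - 256) + 16*x^2 - 64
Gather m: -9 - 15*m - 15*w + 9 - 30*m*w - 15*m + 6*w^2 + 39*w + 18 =m*(-30*w - 30) + 6*w^2 + 24*w + 18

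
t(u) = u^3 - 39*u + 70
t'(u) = 3*u^2 - 39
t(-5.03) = 138.91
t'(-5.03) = 36.90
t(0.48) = 51.39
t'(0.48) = -38.31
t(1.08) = 29.14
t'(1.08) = -35.50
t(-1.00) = 108.00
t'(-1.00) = -36.00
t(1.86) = 3.89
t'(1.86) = -28.62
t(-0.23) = 78.96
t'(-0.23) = -38.84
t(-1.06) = 110.15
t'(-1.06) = -35.63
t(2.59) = -13.64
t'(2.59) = -18.88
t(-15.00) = -2720.00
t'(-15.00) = 636.00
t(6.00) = 52.00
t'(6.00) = 69.00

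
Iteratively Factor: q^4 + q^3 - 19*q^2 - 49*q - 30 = (q + 2)*(q^3 - q^2 - 17*q - 15) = (q + 1)*(q + 2)*(q^2 - 2*q - 15) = (q - 5)*(q + 1)*(q + 2)*(q + 3)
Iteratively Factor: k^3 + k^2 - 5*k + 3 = (k - 1)*(k^2 + 2*k - 3) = (k - 1)^2*(k + 3)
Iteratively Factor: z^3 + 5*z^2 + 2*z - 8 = (z + 2)*(z^2 + 3*z - 4) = (z - 1)*(z + 2)*(z + 4)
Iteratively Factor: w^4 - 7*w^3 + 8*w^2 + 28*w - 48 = (w - 2)*(w^3 - 5*w^2 - 2*w + 24) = (w - 3)*(w - 2)*(w^2 - 2*w - 8) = (w - 4)*(w - 3)*(w - 2)*(w + 2)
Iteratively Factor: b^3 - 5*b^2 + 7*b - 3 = (b - 1)*(b^2 - 4*b + 3) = (b - 1)^2*(b - 3)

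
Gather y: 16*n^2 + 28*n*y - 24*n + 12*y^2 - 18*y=16*n^2 - 24*n + 12*y^2 + y*(28*n - 18)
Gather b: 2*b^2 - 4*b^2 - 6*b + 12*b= -2*b^2 + 6*b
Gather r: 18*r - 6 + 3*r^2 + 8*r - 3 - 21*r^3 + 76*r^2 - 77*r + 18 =-21*r^3 + 79*r^2 - 51*r + 9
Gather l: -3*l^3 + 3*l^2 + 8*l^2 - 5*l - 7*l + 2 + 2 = -3*l^3 + 11*l^2 - 12*l + 4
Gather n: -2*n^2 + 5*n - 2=-2*n^2 + 5*n - 2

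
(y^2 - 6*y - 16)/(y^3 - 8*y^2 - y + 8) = (y + 2)/(y^2 - 1)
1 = 1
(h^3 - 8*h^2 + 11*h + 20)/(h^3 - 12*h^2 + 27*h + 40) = (h - 4)/(h - 8)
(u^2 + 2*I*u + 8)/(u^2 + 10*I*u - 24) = (u - 2*I)/(u + 6*I)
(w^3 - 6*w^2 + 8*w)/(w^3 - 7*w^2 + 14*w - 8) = w/(w - 1)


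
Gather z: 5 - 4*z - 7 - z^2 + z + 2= -z^2 - 3*z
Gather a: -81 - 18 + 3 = -96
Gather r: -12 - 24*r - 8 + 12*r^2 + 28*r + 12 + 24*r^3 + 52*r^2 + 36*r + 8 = 24*r^3 + 64*r^2 + 40*r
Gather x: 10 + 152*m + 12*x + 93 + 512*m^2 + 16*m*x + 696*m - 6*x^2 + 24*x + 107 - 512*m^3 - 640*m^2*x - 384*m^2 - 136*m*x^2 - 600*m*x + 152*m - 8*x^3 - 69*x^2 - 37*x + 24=-512*m^3 + 128*m^2 + 1000*m - 8*x^3 + x^2*(-136*m - 75) + x*(-640*m^2 - 584*m - 1) + 234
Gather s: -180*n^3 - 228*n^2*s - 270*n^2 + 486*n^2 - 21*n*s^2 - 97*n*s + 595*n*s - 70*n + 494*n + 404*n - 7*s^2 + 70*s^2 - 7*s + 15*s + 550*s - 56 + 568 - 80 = -180*n^3 + 216*n^2 + 828*n + s^2*(63 - 21*n) + s*(-228*n^2 + 498*n + 558) + 432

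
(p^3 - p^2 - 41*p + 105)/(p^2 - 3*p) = p + 2 - 35/p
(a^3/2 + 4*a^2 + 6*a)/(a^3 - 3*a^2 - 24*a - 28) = a*(a + 6)/(2*(a^2 - 5*a - 14))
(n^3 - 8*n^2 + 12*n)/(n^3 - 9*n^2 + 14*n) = (n - 6)/(n - 7)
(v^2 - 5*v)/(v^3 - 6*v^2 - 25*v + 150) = v/(v^2 - v - 30)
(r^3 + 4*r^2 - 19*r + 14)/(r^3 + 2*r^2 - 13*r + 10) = (r + 7)/(r + 5)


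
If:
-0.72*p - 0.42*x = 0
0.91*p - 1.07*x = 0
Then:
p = 0.00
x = 0.00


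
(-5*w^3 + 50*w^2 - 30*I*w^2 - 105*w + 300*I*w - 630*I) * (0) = 0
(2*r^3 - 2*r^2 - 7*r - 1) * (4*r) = 8*r^4 - 8*r^3 - 28*r^2 - 4*r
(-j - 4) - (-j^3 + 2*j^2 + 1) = j^3 - 2*j^2 - j - 5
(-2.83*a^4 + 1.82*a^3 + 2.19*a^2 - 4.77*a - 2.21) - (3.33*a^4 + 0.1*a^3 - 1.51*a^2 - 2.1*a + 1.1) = -6.16*a^4 + 1.72*a^3 + 3.7*a^2 - 2.67*a - 3.31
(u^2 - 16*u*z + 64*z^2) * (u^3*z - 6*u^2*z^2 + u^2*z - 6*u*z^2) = u^5*z - 22*u^4*z^2 + u^4*z + 160*u^3*z^3 - 22*u^3*z^2 - 384*u^2*z^4 + 160*u^2*z^3 - 384*u*z^4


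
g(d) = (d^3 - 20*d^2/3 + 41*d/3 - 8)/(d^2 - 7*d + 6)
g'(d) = (7 - 2*d)*(d^3 - 20*d^2/3 + 41*d/3 - 8)/(d^2 - 7*d + 6)^2 + (3*d^2 - 40*d/3 + 41/3)/(d^2 - 7*d + 6) = (d^2 - 12*d + 26)/(d^2 - 12*d + 36)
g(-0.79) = -1.93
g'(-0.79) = 0.78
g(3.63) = -0.26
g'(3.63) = -0.78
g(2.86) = 0.01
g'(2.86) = -0.01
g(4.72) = -2.76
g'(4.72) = -5.10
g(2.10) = -0.13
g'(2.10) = 0.34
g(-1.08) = -2.16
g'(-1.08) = 0.80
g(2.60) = -0.01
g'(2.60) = 0.13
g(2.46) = -0.03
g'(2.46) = 0.20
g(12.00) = 14.00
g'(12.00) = 0.72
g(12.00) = 14.00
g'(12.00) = 0.72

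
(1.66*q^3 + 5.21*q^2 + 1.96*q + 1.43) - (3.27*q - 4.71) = 1.66*q^3 + 5.21*q^2 - 1.31*q + 6.14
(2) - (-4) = 6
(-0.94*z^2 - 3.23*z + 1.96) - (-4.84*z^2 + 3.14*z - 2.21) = 3.9*z^2 - 6.37*z + 4.17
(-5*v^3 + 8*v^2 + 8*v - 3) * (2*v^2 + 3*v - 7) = -10*v^5 + v^4 + 75*v^3 - 38*v^2 - 65*v + 21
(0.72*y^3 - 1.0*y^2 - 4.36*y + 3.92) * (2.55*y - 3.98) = 1.836*y^4 - 5.4156*y^3 - 7.138*y^2 + 27.3488*y - 15.6016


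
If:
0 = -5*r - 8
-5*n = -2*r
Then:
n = -16/25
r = -8/5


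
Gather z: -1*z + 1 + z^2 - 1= z^2 - z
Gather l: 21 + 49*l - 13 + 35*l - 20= 84*l - 12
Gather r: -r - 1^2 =-r - 1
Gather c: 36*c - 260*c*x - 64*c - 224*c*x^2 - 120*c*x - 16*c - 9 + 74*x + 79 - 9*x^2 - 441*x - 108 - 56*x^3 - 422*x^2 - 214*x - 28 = c*(-224*x^2 - 380*x - 44) - 56*x^3 - 431*x^2 - 581*x - 66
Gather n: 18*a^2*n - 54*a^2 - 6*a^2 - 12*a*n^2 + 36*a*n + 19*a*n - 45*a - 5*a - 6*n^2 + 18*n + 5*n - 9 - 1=-60*a^2 - 50*a + n^2*(-12*a - 6) + n*(18*a^2 + 55*a + 23) - 10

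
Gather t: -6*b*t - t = t*(-6*b - 1)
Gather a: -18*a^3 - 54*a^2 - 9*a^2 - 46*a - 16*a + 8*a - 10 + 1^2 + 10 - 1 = -18*a^3 - 63*a^2 - 54*a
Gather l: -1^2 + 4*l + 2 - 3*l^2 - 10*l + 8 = -3*l^2 - 6*l + 9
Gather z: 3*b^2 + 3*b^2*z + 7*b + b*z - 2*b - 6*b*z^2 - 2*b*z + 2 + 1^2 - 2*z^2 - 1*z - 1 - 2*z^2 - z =3*b^2 + 5*b + z^2*(-6*b - 4) + z*(3*b^2 - b - 2) + 2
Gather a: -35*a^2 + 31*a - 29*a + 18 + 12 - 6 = -35*a^2 + 2*a + 24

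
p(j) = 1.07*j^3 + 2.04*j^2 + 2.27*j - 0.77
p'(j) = 3.21*j^2 + 4.08*j + 2.27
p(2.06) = 21.92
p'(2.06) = 24.30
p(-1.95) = -5.37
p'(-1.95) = 6.52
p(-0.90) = -1.94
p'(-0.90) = 1.20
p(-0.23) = -1.20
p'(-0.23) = 1.50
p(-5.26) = -111.99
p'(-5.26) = 69.62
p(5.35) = 233.61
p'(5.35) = 115.98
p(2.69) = 40.93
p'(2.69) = 36.47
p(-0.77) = -1.80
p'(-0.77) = 1.03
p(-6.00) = -172.07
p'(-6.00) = 93.35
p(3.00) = 53.29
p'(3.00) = 43.40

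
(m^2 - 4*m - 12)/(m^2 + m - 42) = (m + 2)/(m + 7)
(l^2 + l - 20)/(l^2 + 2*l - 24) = (l + 5)/(l + 6)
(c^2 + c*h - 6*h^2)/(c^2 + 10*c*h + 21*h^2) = (c - 2*h)/(c + 7*h)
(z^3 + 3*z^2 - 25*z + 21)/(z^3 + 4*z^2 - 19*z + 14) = (z - 3)/(z - 2)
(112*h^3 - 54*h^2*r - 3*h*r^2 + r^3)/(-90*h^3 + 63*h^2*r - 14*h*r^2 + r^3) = (-112*h^3 + 54*h^2*r + 3*h*r^2 - r^3)/(90*h^3 - 63*h^2*r + 14*h*r^2 - r^3)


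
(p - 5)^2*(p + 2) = p^3 - 8*p^2 + 5*p + 50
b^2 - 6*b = b*(b - 6)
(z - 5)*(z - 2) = z^2 - 7*z + 10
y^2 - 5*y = y*(y - 5)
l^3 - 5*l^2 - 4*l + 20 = (l - 5)*(l - 2)*(l + 2)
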